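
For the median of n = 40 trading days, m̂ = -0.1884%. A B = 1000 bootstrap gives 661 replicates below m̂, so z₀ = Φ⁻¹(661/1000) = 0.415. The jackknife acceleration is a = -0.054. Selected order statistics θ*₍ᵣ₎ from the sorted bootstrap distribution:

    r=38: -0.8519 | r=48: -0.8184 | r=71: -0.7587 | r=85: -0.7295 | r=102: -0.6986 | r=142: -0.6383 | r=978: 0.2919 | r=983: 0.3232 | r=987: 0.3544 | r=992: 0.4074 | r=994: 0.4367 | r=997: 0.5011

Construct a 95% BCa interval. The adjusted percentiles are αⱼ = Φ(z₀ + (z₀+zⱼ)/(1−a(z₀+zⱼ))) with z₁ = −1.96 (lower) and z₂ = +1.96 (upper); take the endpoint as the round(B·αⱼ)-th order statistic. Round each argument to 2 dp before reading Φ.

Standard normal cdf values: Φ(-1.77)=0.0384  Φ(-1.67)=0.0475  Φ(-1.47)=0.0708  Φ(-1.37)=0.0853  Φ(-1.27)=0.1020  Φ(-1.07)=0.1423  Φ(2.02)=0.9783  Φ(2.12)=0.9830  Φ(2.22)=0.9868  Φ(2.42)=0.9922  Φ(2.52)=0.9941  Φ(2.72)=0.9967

Lower: z₀ + z₁ = 0.415 + (-1.960) = -1.545; 1 − a(z₀+z₁) = 1 − (-0.054)(-1.545) = 0.9166; argument = 0.415 + (-1.545)/0.9166 = -1.2706 → -1.27.
α₁ = Φ(-1.27) = 0.1020; rank = round(1000 × 0.1020) = 102; θ*₍102₎ = -0.6986.
Upper: z₀ + z₂ = 2.375; 1 − a(z₀+z₂) = 1.1282; argument = 2.5200 → 2.52; α₂ = 0.9941; rank = 994; θ*₍994₎ = 0.4367.

(-0.6986, 0.4367)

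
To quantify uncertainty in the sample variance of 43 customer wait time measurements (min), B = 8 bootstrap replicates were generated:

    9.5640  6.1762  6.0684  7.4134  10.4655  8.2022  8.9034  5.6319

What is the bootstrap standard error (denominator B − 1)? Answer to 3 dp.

SE* = 1.776

Bootstrap SE is the standard deviation of the 8 replicate variances.
Mean of replicates: (9.5640 + 6.1762 + 6.0684 + 7.4134 + 10.4655 + 8.2022 + 8.9034 + 5.6319) / 8 = 62.42500 / 8 = 7.80312
Sum of squared deviations: (+1.76088)² + (−1.62692)² + (−1.73473)² + (−0.38972)² + (+2.66238)² + (+0.39907)² + (+1.10027)² + (−2.17122)² = 22.08105
Variance = 22.08105 / 7 = 3.15444
SE* = √3.15444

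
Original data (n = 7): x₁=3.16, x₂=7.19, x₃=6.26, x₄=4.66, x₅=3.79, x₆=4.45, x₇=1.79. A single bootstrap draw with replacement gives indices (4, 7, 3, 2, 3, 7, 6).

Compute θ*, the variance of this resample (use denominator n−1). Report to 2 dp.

Resample values: 4.66, 1.79, 6.26, 7.19, 6.26, 1.79, 4.45.
Mean = 4.6286; sum of squared deviations = 28.0319
s² = 28.0319 / 6 = 4.6720

θ* = 4.67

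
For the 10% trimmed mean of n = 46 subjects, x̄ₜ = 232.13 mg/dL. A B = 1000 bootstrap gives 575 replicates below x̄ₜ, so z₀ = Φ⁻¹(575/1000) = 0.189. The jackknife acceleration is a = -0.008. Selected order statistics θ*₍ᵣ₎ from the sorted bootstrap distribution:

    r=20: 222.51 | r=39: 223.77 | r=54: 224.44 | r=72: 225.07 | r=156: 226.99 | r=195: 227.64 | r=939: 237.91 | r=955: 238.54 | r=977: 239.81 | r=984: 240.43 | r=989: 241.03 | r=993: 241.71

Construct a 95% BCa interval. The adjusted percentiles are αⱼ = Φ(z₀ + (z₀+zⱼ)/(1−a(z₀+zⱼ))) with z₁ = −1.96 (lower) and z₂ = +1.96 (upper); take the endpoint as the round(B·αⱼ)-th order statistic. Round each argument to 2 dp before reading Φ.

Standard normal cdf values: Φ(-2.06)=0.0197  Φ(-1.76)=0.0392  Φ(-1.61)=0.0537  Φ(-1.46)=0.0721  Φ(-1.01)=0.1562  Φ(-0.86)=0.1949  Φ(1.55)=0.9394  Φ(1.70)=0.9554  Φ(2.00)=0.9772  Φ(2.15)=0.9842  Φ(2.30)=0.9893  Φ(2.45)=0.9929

(224.44, 241.03)

Lower: z₀ + z₁ = 0.189 + (-1.960) = -1.771; 1 − a(z₀+z₁) = 1 − (-0.008)(-1.771) = 0.9858; argument = 0.189 + (-1.771)/0.9858 = -1.6075 → -1.61.
α₁ = Φ(-1.61) = 0.0537; rank = round(1000 × 0.0537) = 54; θ*₍54₎ = 224.44.
Upper: z₀ + z₂ = 2.149; 1 − a(z₀+z₂) = 1.0172; argument = 2.3017 → 2.30; α₂ = 0.9893; rank = 989; θ*₍989₎ = 241.03.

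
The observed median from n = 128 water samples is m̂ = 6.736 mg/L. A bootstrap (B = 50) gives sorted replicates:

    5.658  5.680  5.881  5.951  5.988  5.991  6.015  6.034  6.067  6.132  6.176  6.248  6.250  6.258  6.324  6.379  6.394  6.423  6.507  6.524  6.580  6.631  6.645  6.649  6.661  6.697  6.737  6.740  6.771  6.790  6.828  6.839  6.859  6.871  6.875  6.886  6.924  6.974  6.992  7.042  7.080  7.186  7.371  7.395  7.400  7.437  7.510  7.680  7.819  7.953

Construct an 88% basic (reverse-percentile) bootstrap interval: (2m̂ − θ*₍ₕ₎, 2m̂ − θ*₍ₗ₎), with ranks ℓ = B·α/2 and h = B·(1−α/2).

(5.962, 7.591)

Percentile endpoints at ranks 3 and 47: θ*₍3₎ = 5.881, θ*₍47₎ = 7.510.
Basic interval reflects these around m̂:
  lower = 2 × 6.736 − 7.510 = 5.962
  upper = 2 × 6.736 − 5.881 = 7.591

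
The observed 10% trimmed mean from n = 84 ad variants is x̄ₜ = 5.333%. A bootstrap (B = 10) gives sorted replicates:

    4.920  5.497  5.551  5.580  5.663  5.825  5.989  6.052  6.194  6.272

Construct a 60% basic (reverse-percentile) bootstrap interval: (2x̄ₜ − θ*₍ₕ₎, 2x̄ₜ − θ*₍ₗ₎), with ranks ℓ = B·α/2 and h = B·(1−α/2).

(4.614, 5.169)

Percentile endpoints at ranks 2 and 8: θ*₍2₎ = 5.497, θ*₍8₎ = 6.052.
Basic interval reflects these around x̄ₜ:
  lower = 2 × 5.333 − 6.052 = 4.614
  upper = 2 × 5.333 − 5.497 = 5.169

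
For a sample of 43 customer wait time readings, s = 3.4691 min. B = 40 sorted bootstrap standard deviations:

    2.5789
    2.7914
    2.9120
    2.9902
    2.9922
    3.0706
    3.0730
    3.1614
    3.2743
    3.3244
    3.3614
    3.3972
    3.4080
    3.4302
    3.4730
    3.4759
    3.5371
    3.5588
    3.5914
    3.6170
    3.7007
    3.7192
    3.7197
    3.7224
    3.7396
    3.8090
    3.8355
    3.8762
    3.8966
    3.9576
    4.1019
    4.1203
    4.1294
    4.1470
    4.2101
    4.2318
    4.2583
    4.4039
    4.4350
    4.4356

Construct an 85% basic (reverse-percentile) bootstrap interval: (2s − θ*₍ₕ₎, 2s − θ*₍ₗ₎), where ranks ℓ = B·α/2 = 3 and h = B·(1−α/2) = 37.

Percentile endpoints at ranks 3 and 37: θ*₍3₎ = 2.9120, θ*₍37₎ = 4.2583.
Basic interval reflects these around s:
  lower = 2 × 3.4691 − 4.2583 = 2.6799
  upper = 2 × 3.4691 − 2.9120 = 4.0262

(2.6799, 4.0262)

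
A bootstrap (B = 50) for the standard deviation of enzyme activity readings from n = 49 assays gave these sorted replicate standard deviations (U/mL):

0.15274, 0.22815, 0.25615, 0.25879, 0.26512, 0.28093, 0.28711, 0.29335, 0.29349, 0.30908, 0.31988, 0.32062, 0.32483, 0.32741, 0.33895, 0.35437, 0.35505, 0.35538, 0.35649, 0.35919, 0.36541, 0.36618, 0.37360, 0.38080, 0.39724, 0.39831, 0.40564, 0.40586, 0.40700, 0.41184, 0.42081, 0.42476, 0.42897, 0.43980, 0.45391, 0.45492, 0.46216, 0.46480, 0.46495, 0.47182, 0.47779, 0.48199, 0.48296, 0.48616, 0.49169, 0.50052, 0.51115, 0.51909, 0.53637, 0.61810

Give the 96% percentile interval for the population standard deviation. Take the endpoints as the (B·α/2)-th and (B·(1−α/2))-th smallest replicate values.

(0.15274, 0.53637)

α = 0.04; lower rank = 50 × 0.020 = 1; upper rank = 50 × 0.980 = 49.
The 1st smallest replicate is 0.15274; the 49th is 0.53637.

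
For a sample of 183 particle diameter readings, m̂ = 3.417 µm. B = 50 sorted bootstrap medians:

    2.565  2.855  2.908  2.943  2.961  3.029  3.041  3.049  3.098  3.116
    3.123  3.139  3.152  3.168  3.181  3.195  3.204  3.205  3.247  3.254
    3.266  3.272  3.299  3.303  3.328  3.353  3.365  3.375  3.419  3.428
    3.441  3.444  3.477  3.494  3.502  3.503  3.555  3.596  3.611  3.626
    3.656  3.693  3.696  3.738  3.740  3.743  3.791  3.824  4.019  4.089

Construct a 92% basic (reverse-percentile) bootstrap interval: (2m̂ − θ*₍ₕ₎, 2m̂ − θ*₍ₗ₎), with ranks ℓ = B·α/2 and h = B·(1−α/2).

(3.010, 3.979)

Percentile endpoints at ranks 2 and 48: θ*₍2₎ = 2.855, θ*₍48₎ = 3.824.
Basic interval reflects these around m̂:
  lower = 2 × 3.417 − 3.824 = 3.010
  upper = 2 × 3.417 − 2.855 = 3.979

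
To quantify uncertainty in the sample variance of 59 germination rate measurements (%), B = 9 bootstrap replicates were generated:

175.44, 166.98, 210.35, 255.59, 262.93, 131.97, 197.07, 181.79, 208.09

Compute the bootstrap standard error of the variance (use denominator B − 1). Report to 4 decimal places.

SE* = 41.6445

Bootstrap SE is the standard deviation of the 9 replicate variances.
Mean of replicates: (175.44 + 166.98 + 210.35 + 255.59 + 262.93 + 131.97 + 197.07 + 181.79 + 208.09) / 9 = 1790.21000 / 9 = 198.91222
Sum of squared deviations: (−23.47222)² + (−31.93222)² + (+11.43778)² + (+56.67778)² + (+64.01778)² + (−66.94222)² + (−1.84222)² + (−17.12222)² + (+9.17778)² = 13874.13816
Variance = 13874.13816 / 8 = 1734.26727
SE* = √1734.26727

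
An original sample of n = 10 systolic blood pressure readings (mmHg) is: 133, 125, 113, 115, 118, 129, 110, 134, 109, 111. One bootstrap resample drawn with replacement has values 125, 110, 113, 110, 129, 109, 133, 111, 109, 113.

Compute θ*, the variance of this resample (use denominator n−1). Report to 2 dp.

Mean = 116.2000; sum of squared deviations = 751.6000
s² = 751.6000 / 9 = 83.5111

θ* = 83.51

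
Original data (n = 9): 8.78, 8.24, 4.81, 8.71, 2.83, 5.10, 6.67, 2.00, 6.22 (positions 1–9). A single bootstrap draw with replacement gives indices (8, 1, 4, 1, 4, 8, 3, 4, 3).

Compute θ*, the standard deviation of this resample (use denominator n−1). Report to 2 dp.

θ* = 2.98

Resample values: 2.00, 8.78, 8.71, 8.78, 8.71, 2.00, 4.81, 8.71, 4.81.
Mean = 6.3678; sum of squared deviations = 71.1040
s² = 71.1040 / 8 = 8.8880
s = √8.8880 = 2.98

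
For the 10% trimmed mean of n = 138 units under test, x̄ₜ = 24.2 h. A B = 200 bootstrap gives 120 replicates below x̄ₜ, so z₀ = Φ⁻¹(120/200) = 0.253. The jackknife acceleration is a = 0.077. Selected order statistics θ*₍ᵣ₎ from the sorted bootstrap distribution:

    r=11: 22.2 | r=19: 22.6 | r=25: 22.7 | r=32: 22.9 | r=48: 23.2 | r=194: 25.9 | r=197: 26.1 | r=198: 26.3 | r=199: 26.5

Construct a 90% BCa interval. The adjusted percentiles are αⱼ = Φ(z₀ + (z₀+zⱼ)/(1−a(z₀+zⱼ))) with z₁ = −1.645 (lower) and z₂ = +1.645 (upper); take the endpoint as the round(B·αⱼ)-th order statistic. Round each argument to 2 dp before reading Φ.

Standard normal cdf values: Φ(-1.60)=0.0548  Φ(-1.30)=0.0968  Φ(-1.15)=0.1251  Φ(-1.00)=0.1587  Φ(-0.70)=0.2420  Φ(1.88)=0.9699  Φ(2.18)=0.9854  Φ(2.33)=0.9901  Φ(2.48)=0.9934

Lower: z₀ + z₁ = 0.253 + (-1.645) = -1.392; 1 − a(z₀+z₁) = 1 − (0.077)(-1.392) = 1.1072; argument = 0.253 + (-1.392)/1.1072 = -1.0042 → -1.00.
α₁ = Φ(-1.00) = 0.1587; rank = round(200 × 0.1587) = 32; θ*₍32₎ = 22.9.
Upper: z₀ + z₂ = 1.898; 1 − a(z₀+z₂) = 0.8539; argument = 2.4759 → 2.48; α₂ = 0.9934; rank = 199; θ*₍199₎ = 26.5.

(22.9, 26.5)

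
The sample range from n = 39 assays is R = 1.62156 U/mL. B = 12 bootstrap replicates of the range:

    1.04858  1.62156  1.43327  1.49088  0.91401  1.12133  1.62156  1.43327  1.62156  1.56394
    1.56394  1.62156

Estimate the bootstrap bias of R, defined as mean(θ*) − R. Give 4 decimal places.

mean(θ*) = (1.04858 + 1.62156 + 1.43327 + 1.49088 + 0.91401 + 1.12133 + 1.62156 + 1.43327 + 1.62156 + 1.56394 + 1.56394 + 1.62156) / 12 = 1.42129
bias = 1.42129 − 1.62156

bias = −0.2003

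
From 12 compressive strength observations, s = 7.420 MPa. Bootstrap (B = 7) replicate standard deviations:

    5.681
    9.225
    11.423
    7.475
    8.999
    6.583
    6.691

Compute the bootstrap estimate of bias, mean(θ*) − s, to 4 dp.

mean(θ*) = (5.681 + 9.225 + 11.423 + 7.475 + 8.999 + 6.583 + 6.691) / 7 = 8.01100
bias = 8.01100 − 7.420

bias = +0.5910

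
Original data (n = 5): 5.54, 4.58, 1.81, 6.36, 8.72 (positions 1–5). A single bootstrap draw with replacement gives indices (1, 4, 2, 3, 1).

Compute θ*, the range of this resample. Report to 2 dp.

θ* = 4.55

Resample values: 5.54, 6.36, 4.58, 1.81, 5.54.
Range = 6.36 − 1.81 = 4.55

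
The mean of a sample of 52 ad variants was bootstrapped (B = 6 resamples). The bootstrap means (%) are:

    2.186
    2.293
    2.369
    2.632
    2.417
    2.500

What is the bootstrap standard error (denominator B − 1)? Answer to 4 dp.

SE* = 0.1564

Bootstrap SE is the standard deviation of the 6 replicate means.
Mean of replicates: (2.186 + 2.293 + 2.369 + 2.632 + 2.417 + 2.500) / 6 = 14.39700 / 6 = 2.39950
Sum of squared deviations: (−0.21350)² + (−0.10650)² + (−0.03050)² + (+0.23250)² + (+0.01750)² + (+0.10050)² = 0.12232
Variance = 0.12232 / 5 = 0.02446
SE* = √0.02446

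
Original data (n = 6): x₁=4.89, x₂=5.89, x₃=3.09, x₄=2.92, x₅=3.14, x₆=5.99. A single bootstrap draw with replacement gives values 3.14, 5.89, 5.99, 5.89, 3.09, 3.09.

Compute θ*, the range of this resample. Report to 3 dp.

Range = 5.99 − 3.09 = 2.900

θ* = 2.900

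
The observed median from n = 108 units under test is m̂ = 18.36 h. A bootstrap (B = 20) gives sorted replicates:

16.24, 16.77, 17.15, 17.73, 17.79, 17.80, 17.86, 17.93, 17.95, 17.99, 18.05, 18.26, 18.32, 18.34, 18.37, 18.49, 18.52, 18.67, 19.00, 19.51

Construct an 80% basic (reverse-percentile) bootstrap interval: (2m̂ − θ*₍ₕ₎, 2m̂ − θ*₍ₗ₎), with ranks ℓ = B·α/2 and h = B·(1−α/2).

(18.05, 19.95)

Percentile endpoints at ranks 2 and 18: θ*₍2₎ = 16.77, θ*₍18₎ = 18.67.
Basic interval reflects these around m̂:
  lower = 2 × 18.36 − 18.67 = 18.05
  upper = 2 × 18.36 − 16.77 = 19.95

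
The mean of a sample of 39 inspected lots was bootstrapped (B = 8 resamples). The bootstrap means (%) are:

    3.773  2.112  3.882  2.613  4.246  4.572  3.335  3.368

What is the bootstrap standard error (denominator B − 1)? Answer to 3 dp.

SE* = 0.818

Bootstrap SE is the standard deviation of the 8 replicate means.
Mean of replicates: (3.773 + 2.112 + 3.882 + 2.613 + 4.246 + 4.572 + 3.335 + 3.368) / 8 = 27.9010 / 8 = 3.4876
Sum of squared deviations: (+0.2854)² + (−1.3756)² + (+0.3944)² + (−0.8746)² + (+0.7584)² + (+1.0844)² + (−0.1526)² + (−0.1196)² = 4.6829
Variance = 4.6829 / 7 = 0.6690
SE* = √0.6690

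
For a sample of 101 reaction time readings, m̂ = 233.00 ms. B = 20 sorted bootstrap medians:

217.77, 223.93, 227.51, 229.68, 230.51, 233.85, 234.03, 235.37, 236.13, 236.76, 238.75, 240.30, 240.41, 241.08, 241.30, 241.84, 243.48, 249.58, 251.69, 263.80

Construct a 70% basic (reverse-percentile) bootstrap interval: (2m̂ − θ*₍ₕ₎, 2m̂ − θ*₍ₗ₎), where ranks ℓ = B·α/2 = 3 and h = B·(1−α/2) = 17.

Percentile endpoints at ranks 3 and 17: θ*₍3₎ = 227.51, θ*₍17₎ = 243.48.
Basic interval reflects these around m̂:
  lower = 2 × 233.00 − 243.48 = 222.52
  upper = 2 × 233.00 − 227.51 = 238.49

(222.52, 238.49)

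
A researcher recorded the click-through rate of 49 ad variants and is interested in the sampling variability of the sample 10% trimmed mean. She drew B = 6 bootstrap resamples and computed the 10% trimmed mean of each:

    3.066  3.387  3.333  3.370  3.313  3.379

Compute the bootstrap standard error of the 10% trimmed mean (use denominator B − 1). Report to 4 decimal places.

SE* = 0.1219

Bootstrap SE is the standard deviation of the 6 replicate 10% trimmed means.
Mean of replicates: (3.066 + 3.387 + 3.333 + 3.370 + 3.313 + 3.379) / 6 = 19.84800 / 6 = 3.30800
Sum of squared deviations: (−0.24200)² + (+0.07900)² + (+0.02500)² + (+0.06200)² + (+0.00500)² + (+0.07100)² = 0.07434
Variance = 0.07434 / 5 = 0.01487
SE* = √0.01487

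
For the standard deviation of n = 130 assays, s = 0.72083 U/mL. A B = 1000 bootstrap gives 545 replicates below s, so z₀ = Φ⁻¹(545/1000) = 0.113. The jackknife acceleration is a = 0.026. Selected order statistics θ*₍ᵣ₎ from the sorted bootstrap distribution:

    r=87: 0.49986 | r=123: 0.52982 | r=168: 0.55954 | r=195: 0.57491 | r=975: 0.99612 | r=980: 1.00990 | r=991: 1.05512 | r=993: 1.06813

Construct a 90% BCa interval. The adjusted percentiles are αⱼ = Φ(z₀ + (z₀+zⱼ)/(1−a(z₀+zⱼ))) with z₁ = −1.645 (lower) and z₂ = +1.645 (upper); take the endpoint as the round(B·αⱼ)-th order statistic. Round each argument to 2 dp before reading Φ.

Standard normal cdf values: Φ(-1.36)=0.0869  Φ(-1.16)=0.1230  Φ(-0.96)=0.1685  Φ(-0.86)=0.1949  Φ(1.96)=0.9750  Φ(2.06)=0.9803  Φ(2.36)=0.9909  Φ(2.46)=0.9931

(0.49986, 0.99612)

Lower: z₀ + z₁ = 0.113 + (-1.645) = -1.532; 1 − a(z₀+z₁) = 1 − (0.026)(-1.532) = 1.0398; argument = 0.113 + (-1.532)/1.0398 = -1.3603 → -1.36.
α₁ = Φ(-1.36) = 0.0869; rank = round(1000 × 0.0869) = 87; θ*₍87₎ = 0.49986.
Upper: z₀ + z₂ = 1.758; 1 − a(z₀+z₂) = 0.9543; argument = 1.9552 → 1.96; α₂ = 0.9750; rank = 975; θ*₍975₎ = 0.99612.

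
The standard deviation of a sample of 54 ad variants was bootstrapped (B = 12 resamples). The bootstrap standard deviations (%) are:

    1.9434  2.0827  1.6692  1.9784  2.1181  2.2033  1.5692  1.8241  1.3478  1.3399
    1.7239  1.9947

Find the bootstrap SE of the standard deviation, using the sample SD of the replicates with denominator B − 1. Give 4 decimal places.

SE* = 0.2898

Bootstrap SE is the standard deviation of the 12 replicate standard deviations.
Mean of replicates: (1.9434 + 2.0827 + 1.6692 + 1.9784 + 2.1181 + 2.2033 + 1.5692 + 1.8241 + 1.3478 + 1.3399 + 1.7239 + 1.9947) / 12 = 21.79470 / 12 = 1.81622
Sum of squared deviations: (+0.12718)² + (+0.26648)² + (−0.14702)² + (+0.16217)² + (+0.30188)² + (+0.38708)² + (−0.24703)² + (+0.00788)² + (−0.46842)² + (−0.47632)² + (−0.09232)² + (+0.17847)² = 0.92382
Variance = 0.92382 / 11 = 0.08398
SE* = √0.08398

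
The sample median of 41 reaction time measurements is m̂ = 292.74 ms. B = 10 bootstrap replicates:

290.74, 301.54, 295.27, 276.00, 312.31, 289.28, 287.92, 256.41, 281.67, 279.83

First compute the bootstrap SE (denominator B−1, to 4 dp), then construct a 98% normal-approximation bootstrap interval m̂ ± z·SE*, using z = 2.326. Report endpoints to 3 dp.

(257.406, 328.074)

Mean of replicates = 287.0970; sum of squared deviations = 2076.9048; SE* = √(2076.9048/9) = 15.1910
Margin = 2.326 × 15.1910 = 35.3343
Interval: 292.74 ± 35.3343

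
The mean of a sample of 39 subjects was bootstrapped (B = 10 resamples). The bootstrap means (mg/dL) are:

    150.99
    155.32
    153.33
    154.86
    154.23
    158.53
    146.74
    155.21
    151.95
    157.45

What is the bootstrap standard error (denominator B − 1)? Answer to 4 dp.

Bootstrap SE is the standard deviation of the 10 replicate means.
Mean of replicates: (150.99 + 155.32 + 153.33 + 154.86 + 154.23 + 158.53 + 146.74 + 155.21 + 151.95 + 157.45) / 10 = 1538.61000 / 10 = 153.86100
Sum of squared deviations: (−2.87100)² + (+1.45900)² + (−0.53100)² + (+0.99900)² + (+0.36900)² + (+4.66900)² + (−7.12100)² + (+1.34900)² + (−1.91100)² + (+3.58900)² = 102.64829
Variance = 102.64829 / 9 = 11.40537
SE* = √11.40537

SE* = 3.3772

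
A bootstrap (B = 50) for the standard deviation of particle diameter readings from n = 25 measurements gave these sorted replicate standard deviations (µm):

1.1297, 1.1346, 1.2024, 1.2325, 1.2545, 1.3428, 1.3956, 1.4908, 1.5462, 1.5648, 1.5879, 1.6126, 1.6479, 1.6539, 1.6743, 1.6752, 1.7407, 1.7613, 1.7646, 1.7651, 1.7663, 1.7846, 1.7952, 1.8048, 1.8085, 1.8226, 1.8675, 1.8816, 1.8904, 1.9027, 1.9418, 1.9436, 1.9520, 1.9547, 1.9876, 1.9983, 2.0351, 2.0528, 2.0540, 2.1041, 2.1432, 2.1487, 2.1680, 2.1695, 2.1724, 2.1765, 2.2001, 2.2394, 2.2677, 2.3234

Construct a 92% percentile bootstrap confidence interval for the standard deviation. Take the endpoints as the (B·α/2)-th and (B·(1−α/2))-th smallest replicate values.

(1.1346, 2.2394)

α = 0.08; lower rank = 50 × 0.040 = 2; upper rank = 50 × 0.960 = 48.
The 2nd smallest replicate is 1.1346; the 48th is 2.2394.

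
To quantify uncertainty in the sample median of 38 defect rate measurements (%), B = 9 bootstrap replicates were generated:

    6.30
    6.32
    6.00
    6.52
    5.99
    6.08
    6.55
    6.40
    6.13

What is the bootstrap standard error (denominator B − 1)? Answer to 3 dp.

SE* = 0.214

Bootstrap SE is the standard deviation of the 9 replicate medians.
Mean of replicates: (6.30 + 6.32 + 6.00 + 6.52 + 5.99 + 6.08 + 6.55 + 6.40 + 6.13) / 9 = 56.2900 / 9 = 6.2544
Sum of squared deviations: (+0.0456)² + (+0.0656)² + (−0.2544)² + (+0.2656)² + (−0.2644)² + (−0.1744)² + (+0.2956)² + (+0.1456)² + (−0.1244)² = 0.3660
Variance = 0.3660 / 8 = 0.0458
SE* = √0.0458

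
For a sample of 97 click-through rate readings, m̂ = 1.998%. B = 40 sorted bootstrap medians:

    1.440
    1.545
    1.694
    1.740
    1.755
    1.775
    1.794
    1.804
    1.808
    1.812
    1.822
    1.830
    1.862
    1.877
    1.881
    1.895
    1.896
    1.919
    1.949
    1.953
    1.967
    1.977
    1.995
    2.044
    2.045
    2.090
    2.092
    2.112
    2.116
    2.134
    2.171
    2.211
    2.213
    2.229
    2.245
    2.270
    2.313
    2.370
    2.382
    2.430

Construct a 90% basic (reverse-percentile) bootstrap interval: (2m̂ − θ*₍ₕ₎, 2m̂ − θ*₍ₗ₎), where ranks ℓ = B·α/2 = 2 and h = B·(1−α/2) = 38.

Percentile endpoints at ranks 2 and 38: θ*₍2₎ = 1.545, θ*₍38₎ = 2.370.
Basic interval reflects these around m̂:
  lower = 2 × 1.998 − 2.370 = 1.626
  upper = 2 × 1.998 − 1.545 = 2.451

(1.626, 2.451)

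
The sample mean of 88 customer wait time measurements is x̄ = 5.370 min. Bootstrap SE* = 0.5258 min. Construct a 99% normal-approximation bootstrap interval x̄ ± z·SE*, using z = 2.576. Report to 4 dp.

Margin = 2.576 × 0.5258 = 1.35446
Interval: 5.370 ± 1.35446

(4.0155, 6.7245)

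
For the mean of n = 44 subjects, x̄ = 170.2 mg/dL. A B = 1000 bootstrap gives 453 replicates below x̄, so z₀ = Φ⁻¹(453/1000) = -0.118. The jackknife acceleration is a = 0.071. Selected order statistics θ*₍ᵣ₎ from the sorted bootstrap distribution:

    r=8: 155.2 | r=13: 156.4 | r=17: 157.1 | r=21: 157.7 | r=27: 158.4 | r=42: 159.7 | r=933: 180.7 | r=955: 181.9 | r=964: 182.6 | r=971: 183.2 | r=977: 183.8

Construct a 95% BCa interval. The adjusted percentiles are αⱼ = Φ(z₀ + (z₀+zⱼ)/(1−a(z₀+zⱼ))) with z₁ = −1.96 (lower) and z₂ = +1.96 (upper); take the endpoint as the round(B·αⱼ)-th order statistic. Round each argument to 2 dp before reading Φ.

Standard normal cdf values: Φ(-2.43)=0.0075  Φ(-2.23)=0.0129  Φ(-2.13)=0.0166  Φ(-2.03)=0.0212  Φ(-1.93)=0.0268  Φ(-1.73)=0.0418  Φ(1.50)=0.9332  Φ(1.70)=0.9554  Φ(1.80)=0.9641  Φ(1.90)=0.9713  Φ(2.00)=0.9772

(158.4, 183.8)

Lower: z₀ + z₁ = -0.118 + (-1.960) = -2.078; 1 − a(z₀+z₁) = 1 − (0.071)(-2.078) = 1.1475; argument = -0.118 + (-2.078)/1.1475 = -1.9288 → -1.93.
α₁ = Φ(-1.93) = 0.0268; rank = round(1000 × 0.0268) = 27; θ*₍27₎ = 158.4.
Upper: z₀ + z₂ = 1.842; 1 − a(z₀+z₂) = 0.8692; argument = 2.0011 → 2.00; α₂ = 0.9772; rank = 977; θ*₍977₎ = 183.8.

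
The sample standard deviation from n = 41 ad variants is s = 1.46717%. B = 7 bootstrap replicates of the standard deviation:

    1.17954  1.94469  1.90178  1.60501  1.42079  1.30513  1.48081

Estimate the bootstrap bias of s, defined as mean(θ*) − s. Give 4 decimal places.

bias = +0.0811

mean(θ*) = (1.17954 + 1.94469 + 1.90178 + 1.60501 + 1.42079 + 1.30513 + 1.48081) / 7 = 1.54825
bias = 1.54825 − 1.46717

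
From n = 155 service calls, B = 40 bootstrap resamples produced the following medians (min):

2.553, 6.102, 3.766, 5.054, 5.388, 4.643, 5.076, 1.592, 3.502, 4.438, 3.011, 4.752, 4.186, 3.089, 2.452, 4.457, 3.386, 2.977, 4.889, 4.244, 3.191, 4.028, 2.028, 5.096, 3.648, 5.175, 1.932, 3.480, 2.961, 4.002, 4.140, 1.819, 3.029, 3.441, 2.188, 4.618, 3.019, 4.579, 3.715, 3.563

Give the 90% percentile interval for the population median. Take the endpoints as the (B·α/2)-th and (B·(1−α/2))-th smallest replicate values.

(1.819, 5.175)

Sorted replicates: 1.592, 1.819, 1.932, 2.028, 2.188, 2.452, 2.553, 2.961, 2.977, 3.011, 3.019, 3.029, 3.089, 3.191, 3.386, 3.441, 3.480, 3.502, 3.563, 3.648, 3.715, 3.766, 4.002, 4.028, 4.140, 4.186, 4.244, 4.438, 4.457, 4.579, 4.618, 4.643, 4.752, 4.889, 5.054, 5.076, 5.096, 5.175, 5.388, 6.102
α = 0.10; lower rank = 40 × 0.050 = 2; upper rank = 40 × 0.950 = 38.
The 2nd smallest replicate is 1.819; the 38th is 5.175.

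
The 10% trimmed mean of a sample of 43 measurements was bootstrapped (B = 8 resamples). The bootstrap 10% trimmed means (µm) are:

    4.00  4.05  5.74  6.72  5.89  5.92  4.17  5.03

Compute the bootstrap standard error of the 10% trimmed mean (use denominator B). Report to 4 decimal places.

Bootstrap SE is the standard deviation of the 8 replicate 10% trimmed means.
Mean of replicates: (4.00 + 4.05 + 5.74 + 6.72 + 5.89 + 5.92 + 4.17 + 5.03) / 8 = 41.52000 / 8 = 5.19000
Sum of squared deviations: (−1.19000)² + (−1.14000)² + (+0.55000)² + (+1.53000)² + (+0.70000)² + (+0.73000)² + (−1.02000)² + (−0.16000)² = 7.44800
Variance = 7.44800 / 8 = 0.93100
SE* = √0.93100

SE* = 0.9649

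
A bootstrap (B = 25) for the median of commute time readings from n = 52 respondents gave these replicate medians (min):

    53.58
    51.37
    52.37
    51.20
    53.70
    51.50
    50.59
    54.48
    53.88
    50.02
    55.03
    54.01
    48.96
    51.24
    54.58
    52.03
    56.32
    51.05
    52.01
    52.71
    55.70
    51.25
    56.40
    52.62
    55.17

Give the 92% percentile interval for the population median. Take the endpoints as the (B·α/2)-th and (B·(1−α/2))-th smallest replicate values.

Sorted replicates: 48.96, 50.02, 50.59, 51.05, 51.20, 51.24, 51.25, 51.37, 51.50, 52.01, 52.03, 52.37, 52.62, 52.71, 53.58, 53.70, 53.88, 54.01, 54.48, 54.58, 55.03, 55.17, 55.70, 56.32, 56.40
α = 0.08; lower rank = 25 × 0.040 = 1; upper rank = 25 × 0.960 = 24.
The 1st smallest replicate is 48.96; the 24th is 56.32.

(48.96, 56.32)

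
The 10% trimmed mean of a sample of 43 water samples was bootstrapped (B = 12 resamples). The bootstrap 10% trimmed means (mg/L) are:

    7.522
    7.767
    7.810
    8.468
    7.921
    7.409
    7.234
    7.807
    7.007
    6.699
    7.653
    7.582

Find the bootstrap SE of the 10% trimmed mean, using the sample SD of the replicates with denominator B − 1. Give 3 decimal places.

SE* = 0.458

Bootstrap SE is the standard deviation of the 12 replicate 10% trimmed means.
Mean of replicates: (7.522 + 7.767 + 7.810 + 8.468 + 7.921 + 7.409 + 7.234 + 7.807 + 7.007 + 6.699 + 7.653 + 7.582) / 12 = 90.8790 / 12 = 7.5733
Sum of squared deviations: (−0.0513)² + (+0.1937)² + (+0.2367)² + (+0.8947)² + (+0.3477)² + (−0.1643)² + (−0.3393)² + (+0.2337)² + (−0.5663)² + (−0.8743)² + (+0.0797)² + (+0.0087)² = 2.3058
Variance = 2.3058 / 11 = 0.2096
SE* = √0.2096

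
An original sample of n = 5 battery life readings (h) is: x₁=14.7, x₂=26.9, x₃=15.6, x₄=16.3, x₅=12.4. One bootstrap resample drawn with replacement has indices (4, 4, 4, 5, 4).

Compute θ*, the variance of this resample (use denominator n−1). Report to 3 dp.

θ* = 3.042

Resample values: 16.3, 16.3, 16.3, 12.4, 16.3.
Mean = 15.5200; sum of squared deviations = 12.1680
s² = 12.1680 / 4 = 3.0420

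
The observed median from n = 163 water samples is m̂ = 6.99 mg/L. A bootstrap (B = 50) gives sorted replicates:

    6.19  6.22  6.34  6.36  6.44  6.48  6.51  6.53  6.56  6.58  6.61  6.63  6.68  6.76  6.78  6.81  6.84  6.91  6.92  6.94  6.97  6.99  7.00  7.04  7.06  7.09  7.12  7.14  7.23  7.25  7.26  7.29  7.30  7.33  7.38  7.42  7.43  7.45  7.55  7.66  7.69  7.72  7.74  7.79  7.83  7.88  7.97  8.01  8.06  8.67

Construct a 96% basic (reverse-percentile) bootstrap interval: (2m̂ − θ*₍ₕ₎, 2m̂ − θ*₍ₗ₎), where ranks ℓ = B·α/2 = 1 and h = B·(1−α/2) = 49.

Percentile endpoints at ranks 1 and 49: θ*₍1₎ = 6.19, θ*₍49₎ = 8.06.
Basic interval reflects these around m̂:
  lower = 2 × 6.99 − 8.06 = 5.92
  upper = 2 × 6.99 − 6.19 = 7.79

(5.92, 7.79)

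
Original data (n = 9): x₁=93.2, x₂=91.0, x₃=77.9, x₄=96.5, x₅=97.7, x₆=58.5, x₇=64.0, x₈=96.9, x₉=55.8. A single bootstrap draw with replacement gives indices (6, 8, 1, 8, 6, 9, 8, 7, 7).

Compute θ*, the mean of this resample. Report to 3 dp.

Resample values: 58.5, 96.9, 93.2, 96.9, 58.5, 55.8, 96.9, 64.0, 64.0.
Mean = (58.5 + 96.9 + 93.2 + 96.9 + 58.5 + 55.8 + 96.9 + 64.0 + 64.0) / 9 = 684.70 / 9 = 76.078

θ* = 76.078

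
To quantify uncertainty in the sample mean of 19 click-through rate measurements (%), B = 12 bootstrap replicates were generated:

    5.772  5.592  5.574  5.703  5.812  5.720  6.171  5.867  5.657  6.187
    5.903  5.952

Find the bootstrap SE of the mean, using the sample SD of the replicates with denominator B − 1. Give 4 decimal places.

Bootstrap SE is the standard deviation of the 12 replicate means.
Mean of replicates: (5.772 + 5.592 + 5.574 + 5.703 + 5.812 + 5.720 + 6.171 + 5.867 + 5.657 + 6.187 + 5.903 + 5.952) / 12 = 69.91000 / 12 = 5.82583
Sum of squared deviations: (−0.05383)² + (−0.23383)² + (−0.25183)² + (−0.12283)² + (−0.01383)² + (−0.10583)² + (+0.34517)² + (+0.04117)² + (−0.16883)² + (+0.36117)² + (+0.07717)² + (+0.12617)² = 0.44913
Variance = 0.44913 / 11 = 0.04083
SE* = √0.04083

SE* = 0.2021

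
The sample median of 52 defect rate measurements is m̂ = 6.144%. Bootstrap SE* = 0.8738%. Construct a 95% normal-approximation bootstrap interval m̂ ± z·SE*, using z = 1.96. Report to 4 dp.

(4.4314, 7.8566)

Margin = 1.96 × 0.8738 = 1.71265
Interval: 6.144 ± 1.71265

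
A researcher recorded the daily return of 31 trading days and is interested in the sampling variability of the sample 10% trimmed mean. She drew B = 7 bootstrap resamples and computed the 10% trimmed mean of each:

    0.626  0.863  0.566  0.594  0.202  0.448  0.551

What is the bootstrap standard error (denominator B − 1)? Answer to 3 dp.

SE* = 0.199

Bootstrap SE is the standard deviation of the 7 replicate 10% trimmed means.
Mean of replicates: (0.626 + 0.863 + 0.566 + 0.594 + 0.202 + 0.448 + 0.551) / 7 = 3.8500 / 7 = 0.5500
Sum of squared deviations: (+0.0760)² + (+0.3130)² + (+0.0160)² + (+0.0440)² + (−0.3480)² + (−0.1020)² + (+0.0010)² = 0.2374
Variance = 0.2374 / 6 = 0.0396
SE* = √0.0396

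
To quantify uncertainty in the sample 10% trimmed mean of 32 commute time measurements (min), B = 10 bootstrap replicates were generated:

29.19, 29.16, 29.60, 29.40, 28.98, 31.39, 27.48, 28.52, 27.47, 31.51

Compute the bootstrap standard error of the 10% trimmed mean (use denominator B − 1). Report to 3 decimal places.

Bootstrap SE is the standard deviation of the 10 replicate 10% trimmed means.
Mean of replicates: (29.19 + 29.16 + 29.60 + 29.40 + 28.98 + 31.39 + 27.48 + 28.52 + 27.47 + 31.51) / 10 = 292.7000 / 10 = 29.2700
Sum of squared deviations: (−0.0800)² + (−0.1100)² + (+0.3300)² + (+0.1300)² + (−0.2900)² + (+2.1200)² + (−1.7900)² + (−0.7500)² + (−1.8000)² + (+2.2400)² = 16.7470
Variance = 16.7470 / 9 = 1.8608
SE* = √1.8608

SE* = 1.364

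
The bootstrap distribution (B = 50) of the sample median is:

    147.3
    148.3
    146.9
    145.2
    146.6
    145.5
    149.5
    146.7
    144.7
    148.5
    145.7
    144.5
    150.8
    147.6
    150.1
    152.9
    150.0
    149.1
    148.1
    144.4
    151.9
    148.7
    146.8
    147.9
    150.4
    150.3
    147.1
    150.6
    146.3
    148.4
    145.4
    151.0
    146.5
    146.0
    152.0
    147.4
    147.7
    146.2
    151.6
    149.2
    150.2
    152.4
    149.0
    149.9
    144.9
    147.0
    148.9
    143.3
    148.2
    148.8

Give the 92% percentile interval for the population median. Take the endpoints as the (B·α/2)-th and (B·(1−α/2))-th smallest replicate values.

Sorted replicates: 143.3, 144.4, 144.5, 144.7, 144.9, 145.2, 145.4, 145.5, 145.7, 146.0, 146.2, 146.3, 146.5, 146.6, 146.7, 146.8, 146.9, 147.0, 147.1, 147.3, 147.4, 147.6, 147.7, 147.9, 148.1, 148.2, 148.3, 148.4, 148.5, 148.7, 148.8, 148.9, 149.0, 149.1, 149.2, 149.5, 149.9, 150.0, 150.1, 150.2, 150.3, 150.4, 150.6, 150.8, 151.0, 151.6, 151.9, 152.0, 152.4, 152.9
α = 0.08; lower rank = 50 × 0.040 = 2; upper rank = 50 × 0.960 = 48.
The 2nd smallest replicate is 144.4; the 48th is 152.0.

(144.4, 152.0)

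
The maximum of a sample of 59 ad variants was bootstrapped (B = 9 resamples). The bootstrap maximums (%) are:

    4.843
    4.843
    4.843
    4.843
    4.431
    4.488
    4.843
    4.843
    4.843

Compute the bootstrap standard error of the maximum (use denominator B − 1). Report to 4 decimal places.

SE* = 0.1697

Bootstrap SE is the standard deviation of the 9 replicate maximums.
Mean of replicates: (4.843 + 4.843 + 4.843 + 4.843 + 4.431 + 4.488 + 4.843 + 4.843 + 4.843) / 9 = 42.82000 / 9 = 4.75778
Sum of squared deviations: (+0.08522)² + (+0.08522)² + (+0.08522)² + (+0.08522)² + (−0.32678)² + (−0.26978)² + (+0.08522)² + (+0.08522)² + (+0.08522)² = 0.23040
Variance = 0.23040 / 8 = 0.02880
SE* = √0.02880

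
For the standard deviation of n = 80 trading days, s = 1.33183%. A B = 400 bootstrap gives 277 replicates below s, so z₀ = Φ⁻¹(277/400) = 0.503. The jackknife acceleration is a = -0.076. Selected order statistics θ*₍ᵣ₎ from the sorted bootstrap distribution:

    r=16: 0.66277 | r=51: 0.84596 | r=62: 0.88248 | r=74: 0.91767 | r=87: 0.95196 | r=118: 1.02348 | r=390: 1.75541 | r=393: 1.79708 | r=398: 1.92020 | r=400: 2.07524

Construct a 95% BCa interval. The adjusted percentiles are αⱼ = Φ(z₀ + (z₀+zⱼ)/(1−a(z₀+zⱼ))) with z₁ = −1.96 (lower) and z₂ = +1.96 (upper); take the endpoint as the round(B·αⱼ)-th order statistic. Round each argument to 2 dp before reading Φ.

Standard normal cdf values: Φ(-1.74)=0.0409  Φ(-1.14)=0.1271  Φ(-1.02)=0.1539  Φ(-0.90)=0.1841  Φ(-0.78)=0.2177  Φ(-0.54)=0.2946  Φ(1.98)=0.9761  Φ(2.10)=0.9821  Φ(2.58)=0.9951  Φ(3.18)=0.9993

(0.84596, 1.92020)

Lower: z₀ + z₁ = 0.503 + (-1.960) = -1.457; 1 − a(z₀+z₁) = 1 − (-0.076)(-1.457) = 0.8893; argument = 0.503 + (-1.457)/0.8893 = -1.1354 → -1.14.
α₁ = Φ(-1.14) = 0.1271; rank = round(400 × 0.1271) = 51; θ*₍51₎ = 0.84596.
Upper: z₀ + z₂ = 2.463; 1 − a(z₀+z₂) = 1.1872; argument = 2.5777 → 2.58; α₂ = 0.9951; rank = 398; θ*₍398₎ = 1.92020.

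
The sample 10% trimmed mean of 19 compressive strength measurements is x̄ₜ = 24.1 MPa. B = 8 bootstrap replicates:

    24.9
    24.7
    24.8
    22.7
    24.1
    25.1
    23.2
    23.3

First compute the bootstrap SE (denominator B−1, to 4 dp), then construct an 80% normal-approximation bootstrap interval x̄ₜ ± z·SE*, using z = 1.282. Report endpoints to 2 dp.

Mean of replicates = 24.1000; sum of squared deviations = 5.9000; SE* = √(5.9000/7) = 0.9181
Margin = 1.282 × 0.9181 = 1.177
Interval: 24.1 ± 1.177

(22.92, 25.28)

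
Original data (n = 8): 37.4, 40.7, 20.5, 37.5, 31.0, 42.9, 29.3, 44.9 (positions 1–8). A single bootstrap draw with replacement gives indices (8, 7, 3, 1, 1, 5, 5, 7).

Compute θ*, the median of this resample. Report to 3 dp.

Resample values: 44.9, 29.3, 20.5, 37.4, 37.4, 31.0, 31.0, 29.3.
Sorted: 20.5, 29.3, 29.3, 31.0, 31.0, 37.4, 37.4, 44.9
Median = average of the two middle values = 31.000

θ* = 31.000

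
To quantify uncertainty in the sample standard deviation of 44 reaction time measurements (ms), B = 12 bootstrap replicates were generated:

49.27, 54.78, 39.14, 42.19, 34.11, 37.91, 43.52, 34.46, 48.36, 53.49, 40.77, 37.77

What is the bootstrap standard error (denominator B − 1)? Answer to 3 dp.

SE* = 7.025

Bootstrap SE is the standard deviation of the 12 replicate standard deviations.
Mean of replicates: (49.27 + 54.78 + 39.14 + 42.19 + 34.11 + 37.91 + 43.52 + 34.46 + 48.36 + 53.49 + 40.77 + 37.77) / 12 = 515.7700 / 12 = 42.9808
Sum of squared deviations: (+6.2892)² + (+11.7992)² + (−3.8408)² + (−0.7908)² + (−8.8708)² + (−5.0708)² + (+0.5392)² + (−8.5208)² + (+5.3792)² + (+10.5092)² + (−2.2108)² + (−5.2108)² = 542.8703
Variance = 542.8703 / 11 = 49.3518
SE* = √49.3518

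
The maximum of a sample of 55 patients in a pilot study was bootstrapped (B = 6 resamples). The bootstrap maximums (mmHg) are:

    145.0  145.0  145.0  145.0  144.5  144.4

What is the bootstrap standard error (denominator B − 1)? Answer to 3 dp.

SE* = 0.286

Bootstrap SE is the standard deviation of the 6 replicate maximums.
Mean of replicates: (145.0 + 145.0 + 145.0 + 145.0 + 144.5 + 144.4) / 6 = 868.9000 / 6 = 144.8167
Sum of squared deviations: (+0.1833)² + (+0.1833)² + (+0.1833)² + (+0.1833)² + (−0.3167)² + (−0.4167)² = 0.4083
Variance = 0.4083 / 5 = 0.0817
SE* = √0.0817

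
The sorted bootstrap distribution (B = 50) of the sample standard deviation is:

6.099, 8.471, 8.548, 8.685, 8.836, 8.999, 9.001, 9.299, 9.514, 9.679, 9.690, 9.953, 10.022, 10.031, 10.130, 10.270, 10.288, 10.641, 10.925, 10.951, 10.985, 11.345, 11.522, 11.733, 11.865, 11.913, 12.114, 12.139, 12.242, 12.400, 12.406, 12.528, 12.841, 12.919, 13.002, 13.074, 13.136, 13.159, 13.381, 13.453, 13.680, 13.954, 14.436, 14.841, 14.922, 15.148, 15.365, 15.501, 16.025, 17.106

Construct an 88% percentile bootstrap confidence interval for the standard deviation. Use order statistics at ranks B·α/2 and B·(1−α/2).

α = 0.12; lower rank = 50 × 0.060 = 3; upper rank = 50 × 0.940 = 47.
The 3rd smallest replicate is 8.548; the 47th is 15.365.

(8.548, 15.365)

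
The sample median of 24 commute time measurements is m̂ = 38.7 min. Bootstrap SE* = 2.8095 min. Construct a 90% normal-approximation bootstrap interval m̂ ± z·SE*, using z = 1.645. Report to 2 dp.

(34.08, 43.32)

Margin = 1.645 × 2.8095 = 4.622
Interval: 38.7 ± 4.622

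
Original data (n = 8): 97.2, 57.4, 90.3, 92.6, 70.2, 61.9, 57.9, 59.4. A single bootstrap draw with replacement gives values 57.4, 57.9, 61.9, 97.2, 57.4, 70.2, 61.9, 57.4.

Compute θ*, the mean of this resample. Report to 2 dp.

θ* = 65.16

Mean = (57.4 + 57.9 + 61.9 + 97.2 + 57.4 + 70.2 + 61.9 + 57.4) / 8 = 521.30 / 8 = 65.16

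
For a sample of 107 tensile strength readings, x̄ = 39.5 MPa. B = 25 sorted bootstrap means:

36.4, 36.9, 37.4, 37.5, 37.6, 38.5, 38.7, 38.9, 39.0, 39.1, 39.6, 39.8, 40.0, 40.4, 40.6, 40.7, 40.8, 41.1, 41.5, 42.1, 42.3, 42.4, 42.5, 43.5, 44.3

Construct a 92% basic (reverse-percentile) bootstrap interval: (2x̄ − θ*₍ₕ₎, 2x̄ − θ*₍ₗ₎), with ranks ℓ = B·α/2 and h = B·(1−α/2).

(35.5, 42.6)

Percentile endpoints at ranks 1 and 24: θ*₍1₎ = 36.4, θ*₍24₎ = 43.5.
Basic interval reflects these around x̄:
  lower = 2 × 39.5 − 43.5 = 35.5
  upper = 2 × 39.5 − 36.4 = 42.6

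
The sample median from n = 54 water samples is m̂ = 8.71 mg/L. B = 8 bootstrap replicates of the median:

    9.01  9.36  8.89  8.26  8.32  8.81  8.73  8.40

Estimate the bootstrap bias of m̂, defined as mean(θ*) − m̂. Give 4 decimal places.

mean(θ*) = (9.01 + 9.36 + 8.89 + 8.26 + 8.32 + 8.81 + 8.73 + 8.40) / 8 = 8.72250
bias = 8.72250 − 8.71

bias = +0.0125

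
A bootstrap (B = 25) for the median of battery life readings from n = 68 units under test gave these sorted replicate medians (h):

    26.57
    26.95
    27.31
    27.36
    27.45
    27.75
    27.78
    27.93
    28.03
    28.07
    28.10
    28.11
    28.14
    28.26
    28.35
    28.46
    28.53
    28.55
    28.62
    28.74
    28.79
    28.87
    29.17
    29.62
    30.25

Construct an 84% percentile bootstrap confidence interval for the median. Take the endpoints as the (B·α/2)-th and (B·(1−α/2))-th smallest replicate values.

(26.95, 29.17)

α = 0.16; lower rank = 25 × 0.080 = 2; upper rank = 25 × 0.920 = 23.
The 2nd smallest replicate is 26.95; the 23rd is 29.17.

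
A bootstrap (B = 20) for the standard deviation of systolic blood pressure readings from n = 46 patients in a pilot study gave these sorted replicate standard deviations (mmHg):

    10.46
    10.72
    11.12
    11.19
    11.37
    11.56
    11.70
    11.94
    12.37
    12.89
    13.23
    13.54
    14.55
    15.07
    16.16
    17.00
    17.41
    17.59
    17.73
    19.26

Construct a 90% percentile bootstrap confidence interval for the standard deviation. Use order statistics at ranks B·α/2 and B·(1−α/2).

α = 0.10; lower rank = 20 × 0.050 = 1; upper rank = 20 × 0.950 = 19.
The 1st smallest replicate is 10.46; the 19th is 17.73.

(10.46, 17.73)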